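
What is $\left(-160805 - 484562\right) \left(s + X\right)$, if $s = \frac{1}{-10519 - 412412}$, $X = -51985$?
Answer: $\frac{14189082770189212}{422931} \approx 3.3549 \cdot 10^{10}$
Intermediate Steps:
$s = - \frac{1}{422931}$ ($s = \frac{1}{-422931} = - \frac{1}{422931} \approx -2.3645 \cdot 10^{-6}$)
$\left(-160805 - 484562\right) \left(s + X\right) = \left(-160805 - 484562\right) \left(- \frac{1}{422931} - 51985\right) = \left(-645367\right) \left(- \frac{21986068036}{422931}\right) = \frac{14189082770189212}{422931}$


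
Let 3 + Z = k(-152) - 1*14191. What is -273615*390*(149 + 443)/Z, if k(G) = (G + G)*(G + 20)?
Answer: -31586115600/12967 ≈ -2.4359e+6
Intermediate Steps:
k(G) = 2*G*(20 + G) (k(G) = (2*G)*(20 + G) = 2*G*(20 + G))
Z = 25934 (Z = -3 + (2*(-152)*(20 - 152) - 1*14191) = -3 + (2*(-152)*(-132) - 14191) = -3 + (40128 - 14191) = -3 + 25937 = 25934)
-273615*390*(149 + 443)/Z = -273615/(25934/(((149 + 443)*390))) = -273615/(25934/((592*390))) = -273615/(25934/230880) = -273615/(25934*(1/230880)) = -273615/12967/115440 = -273615*115440/12967 = -31586115600/12967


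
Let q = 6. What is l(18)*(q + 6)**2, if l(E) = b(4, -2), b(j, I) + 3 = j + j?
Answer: 720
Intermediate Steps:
b(j, I) = -3 + 2*j (b(j, I) = -3 + (j + j) = -3 + 2*j)
l(E) = 5 (l(E) = -3 + 2*4 = -3 + 8 = 5)
l(18)*(q + 6)**2 = 5*(6 + 6)**2 = 5*12**2 = 5*144 = 720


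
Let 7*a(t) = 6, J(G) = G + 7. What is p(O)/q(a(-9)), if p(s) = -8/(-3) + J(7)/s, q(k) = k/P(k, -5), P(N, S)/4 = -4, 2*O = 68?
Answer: -8792/153 ≈ -57.464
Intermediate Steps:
O = 34 (O = (1/2)*68 = 34)
P(N, S) = -16 (P(N, S) = 4*(-4) = -16)
J(G) = 7 + G
a(t) = 6/7 (a(t) = (1/7)*6 = 6/7)
q(k) = -k/16 (q(k) = k/(-16) = k*(-1/16) = -k/16)
p(s) = 8/3 + 14/s (p(s) = -8/(-3) + (7 + 7)/s = -8*(-1/3) + 14/s = 8/3 + 14/s)
p(O)/q(a(-9)) = (8/3 + 14/34)/((-1/16*6/7)) = (8/3 + 14*(1/34))/(-3/56) = (8/3 + 7/17)*(-56/3) = (157/51)*(-56/3) = -8792/153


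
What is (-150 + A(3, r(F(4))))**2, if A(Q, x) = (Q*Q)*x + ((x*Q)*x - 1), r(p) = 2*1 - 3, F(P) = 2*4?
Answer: 24649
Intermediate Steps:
F(P) = 8
r(p) = -1 (r(p) = 2 - 3 = -1)
A(Q, x) = -1 + Q*x**2 + x*Q**2 (A(Q, x) = Q**2*x + ((Q*x)*x - 1) = x*Q**2 + (Q*x**2 - 1) = x*Q**2 + (-1 + Q*x**2) = -1 + Q*x**2 + x*Q**2)
(-150 + A(3, r(F(4))))**2 = (-150 + (-1 + 3*(-1)**2 - 1*3**2))**2 = (-150 + (-1 + 3*1 - 1*9))**2 = (-150 + (-1 + 3 - 9))**2 = (-150 - 7)**2 = (-157)**2 = 24649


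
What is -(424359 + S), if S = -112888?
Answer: -311471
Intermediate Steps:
-(424359 + S) = -(424359 - 112888) = -1*311471 = -311471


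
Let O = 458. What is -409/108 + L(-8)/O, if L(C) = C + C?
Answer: -94525/24732 ≈ -3.8220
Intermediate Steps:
L(C) = 2*C
-409/108 + L(-8)/O = -409/108 + (2*(-8))/458 = -409*1/108 - 16*1/458 = -409/108 - 8/229 = -94525/24732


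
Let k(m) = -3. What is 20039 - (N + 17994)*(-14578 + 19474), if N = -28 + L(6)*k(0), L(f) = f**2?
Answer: -87412729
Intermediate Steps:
N = -136 (N = -28 + 6**2*(-3) = -28 + 36*(-3) = -28 - 108 = -136)
20039 - (N + 17994)*(-14578 + 19474) = 20039 - (-136 + 17994)*(-14578 + 19474) = 20039 - 17858*4896 = 20039 - 1*87432768 = 20039 - 87432768 = -87412729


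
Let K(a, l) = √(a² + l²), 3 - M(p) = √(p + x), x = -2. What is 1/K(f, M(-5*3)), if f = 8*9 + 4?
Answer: √2/(2*√(2884 - 3*I*√17)) ≈ 0.013167 + 2.8236e-5*I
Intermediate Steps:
f = 76 (f = 72 + 4 = 76)
M(p) = 3 - √(-2 + p) (M(p) = 3 - √(p - 2) = 3 - √(-2 + p))
1/K(f, M(-5*3)) = 1/(√(76² + (3 - √(-2 - 5*3))²)) = 1/(√(5776 + (3 - √(-2 - 15))²)) = 1/(√(5776 + (3 - √(-17))²)) = 1/(√(5776 + (3 - I*√17)²)) = (5776 + (3 - I*√17)²)^(-½)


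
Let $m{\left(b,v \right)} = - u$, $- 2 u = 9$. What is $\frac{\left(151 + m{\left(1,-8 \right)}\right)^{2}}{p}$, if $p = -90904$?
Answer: $- \frac{96721}{363616} \approx -0.266$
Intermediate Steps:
$u = - \frac{9}{2}$ ($u = \left(- \frac{1}{2}\right) 9 = - \frac{9}{2} \approx -4.5$)
$m{\left(b,v \right)} = \frac{9}{2}$ ($m{\left(b,v \right)} = \left(-1\right) \left(- \frac{9}{2}\right) = \frac{9}{2}$)
$\frac{\left(151 + m{\left(1,-8 \right)}\right)^{2}}{p} = \frac{\left(151 + \frac{9}{2}\right)^{2}}{-90904} = \left(\frac{311}{2}\right)^{2} \left(- \frac{1}{90904}\right) = \frac{96721}{4} \left(- \frac{1}{90904}\right) = - \frac{96721}{363616}$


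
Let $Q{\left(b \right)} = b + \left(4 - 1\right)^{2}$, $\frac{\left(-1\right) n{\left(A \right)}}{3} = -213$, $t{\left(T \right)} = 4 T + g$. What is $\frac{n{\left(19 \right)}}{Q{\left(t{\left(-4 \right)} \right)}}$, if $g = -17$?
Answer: $- \frac{213}{8} \approx -26.625$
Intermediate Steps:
$t{\left(T \right)} = -17 + 4 T$ ($t{\left(T \right)} = 4 T - 17 = -17 + 4 T$)
$n{\left(A \right)} = 639$ ($n{\left(A \right)} = \left(-3\right) \left(-213\right) = 639$)
$Q{\left(b \right)} = 9 + b$ ($Q{\left(b \right)} = b + 3^{2} = b + 9 = 9 + b$)
$\frac{n{\left(19 \right)}}{Q{\left(t{\left(-4 \right)} \right)}} = \frac{639}{9 + \left(-17 + 4 \left(-4\right)\right)} = \frac{639}{9 - 33} = \frac{639}{-24} = 639 \left(- \frac{1}{24}\right) = - \frac{213}{8}$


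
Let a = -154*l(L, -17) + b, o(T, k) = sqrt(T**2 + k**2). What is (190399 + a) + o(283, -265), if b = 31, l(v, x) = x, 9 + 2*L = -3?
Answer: 193048 + sqrt(150314) ≈ 1.9344e+5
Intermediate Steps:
L = -6 (L = -9/2 + (1/2)*(-3) = -9/2 - 3/2 = -6)
a = 2649 (a = -154*(-17) + 31 = 2618 + 31 = 2649)
(190399 + a) + o(283, -265) = (190399 + 2649) + sqrt(283**2 + (-265)**2) = 193048 + sqrt(80089 + 70225) = 193048 + sqrt(150314)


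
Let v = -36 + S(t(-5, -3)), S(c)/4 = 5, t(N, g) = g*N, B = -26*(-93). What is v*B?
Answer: -38688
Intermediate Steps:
B = 2418
t(N, g) = N*g
S(c) = 20 (S(c) = 4*5 = 20)
v = -16 (v = -36 + 20 = -16)
v*B = -16*2418 = -38688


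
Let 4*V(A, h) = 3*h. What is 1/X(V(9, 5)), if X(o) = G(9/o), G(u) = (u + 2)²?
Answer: 25/484 ≈ 0.051653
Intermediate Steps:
V(A, h) = 3*h/4 (V(A, h) = (3*h)/4 = 3*h/4)
G(u) = (2 + u)²
X(o) = (2 + 9/o)²
1/X(V(9, 5)) = 1/((9 + 2*((¾)*5))²/((¾)*5)²) = 1/((9 + 2*(15/4))²/(15/4)²) = 1/(16*(9 + 15/2)²/225) = 1/(16*(33/2)²/225) = 1/((16/225)*(1089/4)) = 1/(484/25) = 25/484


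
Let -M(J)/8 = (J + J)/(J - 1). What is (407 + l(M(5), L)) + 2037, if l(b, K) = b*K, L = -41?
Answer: 3264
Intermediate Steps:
M(J) = -16*J/(-1 + J) (M(J) = -8*(J + J)/(J - 1) = -8*2*J/(-1 + J) = -16*J/(-1 + J))
l(b, K) = K*b
(407 + l(M(5), L)) + 2037 = (407 - (-656)*5/(-1 + 5)) + 2037 = (407 - (-656)*5/4) + 2037 = (407 - 41*(-20)) + 2037 = (407 + 820) + 2037 = 1227 + 2037 = 3264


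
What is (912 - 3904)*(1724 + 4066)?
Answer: -17323680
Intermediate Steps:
(912 - 3904)*(1724 + 4066) = -2992*5790 = -17323680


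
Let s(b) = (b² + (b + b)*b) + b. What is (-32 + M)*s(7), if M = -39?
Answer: -10934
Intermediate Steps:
s(b) = b + 3*b² (s(b) = (b² + (2*b)*b) + b = (b² + 2*b²) + b = 3*b² + b = b + 3*b²)
(-32 + M)*s(7) = (-32 - 39)*(7*(1 + 3*7)) = -497*(1 + 21) = -497*22 = -71*154 = -10934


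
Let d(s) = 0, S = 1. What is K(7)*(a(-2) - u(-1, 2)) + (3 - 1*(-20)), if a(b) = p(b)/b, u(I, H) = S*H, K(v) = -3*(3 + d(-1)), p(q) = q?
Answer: 32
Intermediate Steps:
K(v) = -9 (K(v) = -3*(3 + 0) = -3*3 = -9)
u(I, H) = H (u(I, H) = 1*H = H)
a(b) = 1 (a(b) = b/b = 1)
K(7)*(a(-2) - u(-1, 2)) + (3 - 1*(-20)) = -9*(1 - 1*2) + (3 - 1*(-20)) = -9*(1 - 2) + (3 + 20) = -9*(-1) + 23 = 9 + 23 = 32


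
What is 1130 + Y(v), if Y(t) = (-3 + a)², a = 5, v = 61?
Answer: 1134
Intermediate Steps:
Y(t) = 4 (Y(t) = (-3 + 5)² = 2² = 4)
1130 + Y(v) = 1130 + 4 = 1134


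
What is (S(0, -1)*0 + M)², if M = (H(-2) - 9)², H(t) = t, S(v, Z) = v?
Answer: 14641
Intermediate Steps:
M = 121 (M = (-2 - 9)² = (-11)² = 121)
(S(0, -1)*0 + M)² = (0*0 + 121)² = (0 + 121)² = 121² = 14641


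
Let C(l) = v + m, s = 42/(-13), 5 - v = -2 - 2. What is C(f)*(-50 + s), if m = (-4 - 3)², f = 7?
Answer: -40136/13 ≈ -3087.4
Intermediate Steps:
v = 9 (v = 5 - (-2 - 2) = 5 - 1*(-4) = 5 + 4 = 9)
m = 49 (m = (-7)² = 49)
s = -42/13 (s = 42*(-1/13) = -42/13 ≈ -3.2308)
C(l) = 58 (C(l) = 9 + 49 = 58)
C(f)*(-50 + s) = 58*(-50 - 42/13) = 58*(-692/13) = -40136/13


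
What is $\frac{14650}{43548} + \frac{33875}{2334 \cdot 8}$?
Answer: $\frac{48575925}{22586896} \approx 2.1506$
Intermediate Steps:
$\frac{14650}{43548} + \frac{33875}{2334 \cdot 8} = 14650 \cdot \frac{1}{43548} + \frac{33875}{18672} = \frac{7325}{21774} + 33875 \cdot \frac{1}{18672} = \frac{7325}{21774} + \frac{33875}{18672} = \frac{48575925}{22586896}$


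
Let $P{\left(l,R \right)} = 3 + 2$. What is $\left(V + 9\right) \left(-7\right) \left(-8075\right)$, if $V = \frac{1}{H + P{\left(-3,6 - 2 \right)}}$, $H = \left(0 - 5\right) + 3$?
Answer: $\frac{1582700}{3} \approx 5.2757 \cdot 10^{5}$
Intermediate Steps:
$P{\left(l,R \right)} = 5$
$H = -2$ ($H = -5 + 3 = -2$)
$V = \frac{1}{3}$ ($V = \frac{1}{-2 + 5} = \frac{1}{3} \approx 0.33333$)
$\left(V + 9\right) \left(-7\right) \left(-8075\right) = \left(\frac{1}{3} + 9\right) \left(-7\right) \left(-8075\right) = \frac{28}{3} \left(-7\right) \left(-8075\right) = \left(- \frac{196}{3}\right) \left(-8075\right) = \frac{1582700}{3}$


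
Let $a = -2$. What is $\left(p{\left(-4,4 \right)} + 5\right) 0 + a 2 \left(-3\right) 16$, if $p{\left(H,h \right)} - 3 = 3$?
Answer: $192$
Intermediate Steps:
$p{\left(H,h \right)} = 6$ ($p{\left(H,h \right)} = 3 + 3 = 6$)
$\left(p{\left(-4,4 \right)} + 5\right) 0 + a 2 \left(-3\right) 16 = \left(6 + 5\right) 0 + \left(-2\right) 2 \left(-3\right) 16 = 11 \cdot 0 + \left(-4\right) \left(-3\right) 16 = 0 + 12 \cdot 16 = 0 + 192 = 192$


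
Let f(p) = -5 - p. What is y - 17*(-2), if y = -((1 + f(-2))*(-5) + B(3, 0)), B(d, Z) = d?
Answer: 21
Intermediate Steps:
y = -13 (y = -((1 + (-5 - 1*(-2)))*(-5) + 3) = -((1 + (-5 + 2))*(-5) + 3) = -((1 - 3)*(-5) + 3) = -(-2*(-5) + 3) = -(10 + 3) = -1*13 = -13)
y - 17*(-2) = -13 - 17*(-2) = -13 + 34 = 21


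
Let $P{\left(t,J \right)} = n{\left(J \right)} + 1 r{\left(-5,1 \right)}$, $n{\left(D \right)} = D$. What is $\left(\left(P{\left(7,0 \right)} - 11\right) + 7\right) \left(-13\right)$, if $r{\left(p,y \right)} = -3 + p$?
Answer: $156$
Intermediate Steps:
$P{\left(t,J \right)} = -8 + J$ ($P{\left(t,J \right)} = J + 1 \left(-3 - 5\right) = J + 1 \left(-8\right) = J - 8 = -8 + J$)
$\left(\left(P{\left(7,0 \right)} - 11\right) + 7\right) \left(-13\right) = \left(\left(\left(-8 + 0\right) - 11\right) + 7\right) \left(-13\right) = \left(\left(-8 - 11\right) + 7\right) \left(-13\right) = \left(-19 + 7\right) \left(-13\right) = \left(-12\right) \left(-13\right) = 156$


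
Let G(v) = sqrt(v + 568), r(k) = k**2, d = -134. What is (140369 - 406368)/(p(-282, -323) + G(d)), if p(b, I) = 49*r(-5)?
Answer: -46549825/214313 + 265999*sqrt(434)/1500191 ≈ -213.51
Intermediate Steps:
p(b, I) = 1225 (p(b, I) = 49*(-5)**2 = 49*25 = 1225)
G(v) = sqrt(568 + v)
(140369 - 406368)/(p(-282, -323) + G(d)) = (140369 - 406368)/(1225 + sqrt(568 - 134)) = -265999/(1225 + sqrt(434))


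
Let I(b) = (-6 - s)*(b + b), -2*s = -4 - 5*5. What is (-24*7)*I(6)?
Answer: 41328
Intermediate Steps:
s = 29/2 (s = -(-4 - 5*5)/2 = -(-4 - 1*25)/2 = -(-4 - 25)/2 = -1/2*(-29) = 29/2 ≈ 14.500)
I(b) = -41*b (I(b) = (-6 - 1*29/2)*(b + b) = (-6 - 29/2)*(2*b) = -41*b)
(-24*7)*I(6) = (-24*7)*(-41*6) = -168*(-246) = 41328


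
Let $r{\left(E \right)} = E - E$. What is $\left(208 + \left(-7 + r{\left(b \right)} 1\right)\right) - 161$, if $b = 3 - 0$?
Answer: $40$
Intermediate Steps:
$b = 3$ ($b = 3 + 0 = 3$)
$r{\left(E \right)} = 0$
$\left(208 + \left(-7 + r{\left(b \right)} 1\right)\right) - 161 = \left(208 + \left(-7 + 0 \cdot 1\right)\right) - 161 = \left(208 + \left(-7 + 0\right)\right) - 161 = \left(208 - 7\right) - 161 = 201 - 161 = 40$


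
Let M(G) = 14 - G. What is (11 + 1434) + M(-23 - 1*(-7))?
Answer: 1475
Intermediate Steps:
(11 + 1434) + M(-23 - 1*(-7)) = (11 + 1434) + (14 - (-23 - 1*(-7))) = 1445 + (14 - (-23 + 7)) = 1445 + (14 - 1*(-16)) = 1445 + (14 + 16) = 1445 + 30 = 1475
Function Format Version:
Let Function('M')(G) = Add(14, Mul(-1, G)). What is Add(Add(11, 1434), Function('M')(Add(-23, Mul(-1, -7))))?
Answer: 1475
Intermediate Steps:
Add(Add(11, 1434), Function('M')(Add(-23, Mul(-1, -7)))) = Add(Add(11, 1434), Add(14, Mul(-1, Add(-23, Mul(-1, -7))))) = Add(1445, Add(14, Mul(-1, Add(-23, 7)))) = Add(1445, Add(14, Mul(-1, -16))) = Add(1445, Add(14, 16)) = Add(1445, 30) = 1475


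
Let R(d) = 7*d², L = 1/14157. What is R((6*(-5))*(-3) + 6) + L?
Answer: 913296385/14157 ≈ 64512.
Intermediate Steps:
L = 1/14157 ≈ 7.0636e-5
R((6*(-5))*(-3) + 6) + L = 7*((6*(-5))*(-3) + 6)² + 1/14157 = 7*(-30*(-3) + 6)² + 1/14157 = 7*(90 + 6)² + 1/14157 = 7*96² + 1/14157 = 7*9216 + 1/14157 = 64512 + 1/14157 = 913296385/14157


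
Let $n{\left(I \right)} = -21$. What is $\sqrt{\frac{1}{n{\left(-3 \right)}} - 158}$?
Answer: $\frac{i \sqrt{69699}}{21} \approx 12.572 i$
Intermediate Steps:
$\sqrt{\frac{1}{n{\left(-3 \right)}} - 158} = \sqrt{\frac{1}{-21} - 158} = \sqrt{- \frac{1}{21} - 158} = \sqrt{- \frac{3319}{21}} = \frac{i \sqrt{69699}}{21}$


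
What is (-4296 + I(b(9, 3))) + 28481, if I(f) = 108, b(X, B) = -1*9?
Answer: 24293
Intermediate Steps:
b(X, B) = -9
(-4296 + I(b(9, 3))) + 28481 = (-4296 + 108) + 28481 = -4188 + 28481 = 24293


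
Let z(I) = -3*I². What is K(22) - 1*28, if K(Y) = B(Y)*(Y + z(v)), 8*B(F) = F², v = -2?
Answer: 577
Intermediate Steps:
B(F) = F²/8
K(Y) = Y²*(-12 + Y)/8 (K(Y) = (Y²/8)*(Y - 3*(-2)²) = (Y²/8)*(Y - 3*4) = (Y²/8)*(Y - 12) = (Y²/8)*(-12 + Y) = Y²*(-12 + Y)/8)
K(22) - 1*28 = (⅛)*22²*(-12 + 22) - 1*28 = (⅛)*484*10 - 28 = 605 - 28 = 577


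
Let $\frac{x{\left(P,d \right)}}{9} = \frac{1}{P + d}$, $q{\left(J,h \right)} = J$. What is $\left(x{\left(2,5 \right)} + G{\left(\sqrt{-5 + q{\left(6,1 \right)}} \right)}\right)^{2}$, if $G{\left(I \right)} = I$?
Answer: $\frac{256}{49} \approx 5.2245$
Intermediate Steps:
$x{\left(P,d \right)} = \frac{9}{P + d}$
$\left(x{\left(2,5 \right)} + G{\left(\sqrt{-5 + q{\left(6,1 \right)}} \right)}\right)^{2} = \left(\frac{9}{2 + 5} + \sqrt{-5 + 6}\right)^{2} = \left(\frac{9}{7} + \sqrt{1}\right)^{2} = \left(9 \cdot \frac{1}{7} + 1\right)^{2} = \left(\frac{9}{7} + 1\right)^{2} = \left(\frac{16}{7}\right)^{2} = \frac{256}{49}$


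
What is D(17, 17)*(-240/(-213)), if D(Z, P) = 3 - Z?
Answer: -1120/71 ≈ -15.775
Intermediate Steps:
D(17, 17)*(-240/(-213)) = (3 - 1*17)*(-240/(-213)) = (3 - 17)*(-240*(-1/213)) = -14*80/71 = -1120/71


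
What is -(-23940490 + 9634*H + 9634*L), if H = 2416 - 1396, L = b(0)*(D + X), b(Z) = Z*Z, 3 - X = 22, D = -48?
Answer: 14113810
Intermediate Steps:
X = -19 (X = 3 - 1*22 = 3 - 22 = -19)
b(Z) = Z**2
L = 0 (L = 0**2*(-48 - 19) = 0*(-67) = 0)
H = 1020
-(-23940490 + 9634*H + 9634*L) = -9634/(1/((-2485 + 1020) + 0)) = -9634/(1/(-1465 + 0)) = -9634/(1/(-1465)) = -9634/(-1/1465) = -9634*(-1465) = 14113810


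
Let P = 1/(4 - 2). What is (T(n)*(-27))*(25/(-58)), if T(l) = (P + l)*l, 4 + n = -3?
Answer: 61425/116 ≈ 529.53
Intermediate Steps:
n = -7 (n = -4 - 3 = -7)
P = ½ (P = 1/2 = ½ ≈ 0.50000)
T(l) = l*(½ + l) (T(l) = (½ + l)*l = l*(½ + l))
(T(n)*(-27))*(25/(-58)) = (-7*(½ - 7)*(-27))*(25/(-58)) = (-7*(-13/2)*(-27))*(25*(-1/58)) = ((91/2)*(-27))*(-25/58) = -2457/2*(-25/58) = 61425/116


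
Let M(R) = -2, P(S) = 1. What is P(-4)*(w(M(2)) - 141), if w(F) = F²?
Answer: -137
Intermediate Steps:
P(-4)*(w(M(2)) - 141) = 1*((-2)² - 141) = 1*(4 - 141) = 1*(-137) = -137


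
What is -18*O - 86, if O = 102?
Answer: -1922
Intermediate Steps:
-18*O - 86 = -18*102 - 86 = -1836 - 86 = -1922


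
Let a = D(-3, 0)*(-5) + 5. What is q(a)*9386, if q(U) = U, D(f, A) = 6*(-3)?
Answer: 891670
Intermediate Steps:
D(f, A) = -18
a = 95 (a = -18*(-5) + 5 = 90 + 5 = 95)
q(a)*9386 = 95*9386 = 891670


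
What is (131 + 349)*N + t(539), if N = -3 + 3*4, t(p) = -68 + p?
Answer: 4791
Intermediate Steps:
N = 9 (N = -3 + 12 = 9)
(131 + 349)*N + t(539) = (131 + 349)*9 + (-68 + 539) = 480*9 + 471 = 4320 + 471 = 4791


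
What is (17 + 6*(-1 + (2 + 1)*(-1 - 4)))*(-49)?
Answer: 3871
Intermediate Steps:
(17 + 6*(-1 + (2 + 1)*(-1 - 4)))*(-49) = (17 + 6*(-1 + 3*(-5)))*(-49) = (17 + 6*(-1 - 15))*(-49) = (17 + 6*(-16))*(-49) = (17 - 96)*(-49) = -79*(-49) = 3871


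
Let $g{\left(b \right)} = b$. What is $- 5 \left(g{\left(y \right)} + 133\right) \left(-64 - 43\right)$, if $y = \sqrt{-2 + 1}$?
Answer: $71155 + 535 i \approx 71155.0 + 535.0 i$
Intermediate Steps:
$y = i$ ($y = \sqrt{-1} = i \approx 1.0 i$)
$- 5 \left(g{\left(y \right)} + 133\right) \left(-64 - 43\right) = - 5 \left(i + 133\right) \left(-64 - 43\right) = - 5 \left(133 + i\right) \left(-107\right) = - 5 \left(-14231 - 107 i\right) = 71155 + 535 i$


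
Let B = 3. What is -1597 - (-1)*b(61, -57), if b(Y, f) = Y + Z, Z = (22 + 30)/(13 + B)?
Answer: -6131/4 ≈ -1532.8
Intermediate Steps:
Z = 13/4 (Z = (22 + 30)/(13 + 3) = 52/16 = 52*(1/16) = 13/4 ≈ 3.2500)
b(Y, f) = 13/4 + Y (b(Y, f) = Y + 13/4 = 13/4 + Y)
-1597 - (-1)*b(61, -57) = -1597 - (-1)*(13/4 + 61) = -1597 - (-1)*257/4 = -1597 - 1*(-257/4) = -1597 + 257/4 = -6131/4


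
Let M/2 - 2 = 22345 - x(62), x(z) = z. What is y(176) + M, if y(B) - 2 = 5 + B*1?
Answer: 44753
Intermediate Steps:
y(B) = 7 + B (y(B) = 2 + (5 + B*1) = 2 + (5 + B) = 7 + B)
M = 44570 (M = 4 + 2*(22345 - 1*62) = 4 + 2*(22345 - 62) = 4 + 2*22283 = 4 + 44566 = 44570)
y(176) + M = (7 + 176) + 44570 = 183 + 44570 = 44753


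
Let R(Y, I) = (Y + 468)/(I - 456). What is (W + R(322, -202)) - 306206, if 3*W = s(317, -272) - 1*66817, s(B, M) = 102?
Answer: -324175742/987 ≈ -3.2845e+5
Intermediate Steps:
R(Y, I) = (468 + Y)/(-456 + I)
W = -66715/3 (W = (102 - 1*66817)/3 = (102 - 66817)/3 = (⅓)*(-66715) = -66715/3 ≈ -22238.)
(W + R(322, -202)) - 306206 = (-66715/3 + (468 + 322)/(-456 - 202)) - 306206 = (-66715/3 + 790/(-658)) - 306206 = (-66715/3 - 1/658*790) - 306206 = (-66715/3 - 395/329) - 306206 = -21950420/987 - 306206 = -324175742/987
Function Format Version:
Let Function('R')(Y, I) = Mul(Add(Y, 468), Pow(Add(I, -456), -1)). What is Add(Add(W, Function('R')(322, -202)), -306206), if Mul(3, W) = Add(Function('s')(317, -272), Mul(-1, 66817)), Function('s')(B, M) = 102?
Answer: Rational(-324175742, 987) ≈ -3.2845e+5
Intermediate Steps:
Function('R')(Y, I) = Mul(Pow(Add(-456, I), -1), Add(468, Y)) (Function('R')(Y, I) = Mul(Add(468, Y), Pow(Add(-456, I), -1)) = Mul(Pow(Add(-456, I), -1), Add(468, Y)))
W = Rational(-66715, 3) (W = Mul(Rational(1, 3), Add(102, Mul(-1, 66817))) = Mul(Rational(1, 3), Add(102, -66817)) = Mul(Rational(1, 3), -66715) = Rational(-66715, 3) ≈ -22238.)
Add(Add(W, Function('R')(322, -202)), -306206) = Add(Add(Rational(-66715, 3), Mul(Pow(Add(-456, -202), -1), Add(468, 322))), -306206) = Add(Add(Rational(-66715, 3), Mul(Pow(-658, -1), 790)), -306206) = Add(Add(Rational(-66715, 3), Mul(Rational(-1, 658), 790)), -306206) = Add(Add(Rational(-66715, 3), Rational(-395, 329)), -306206) = Add(Rational(-21950420, 987), -306206) = Rational(-324175742, 987)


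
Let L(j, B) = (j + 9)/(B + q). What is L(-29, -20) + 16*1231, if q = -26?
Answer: 453018/23 ≈ 19696.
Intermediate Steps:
L(j, B) = (9 + j)/(-26 + B) (L(j, B) = (j + 9)/(B - 26) = (9 + j)/(-26 + B))
L(-29, -20) + 16*1231 = (9 - 29)/(-26 - 20) + 16*1231 = -20/(-46) + 19696 = -1/46*(-20) + 19696 = 10/23 + 19696 = 453018/23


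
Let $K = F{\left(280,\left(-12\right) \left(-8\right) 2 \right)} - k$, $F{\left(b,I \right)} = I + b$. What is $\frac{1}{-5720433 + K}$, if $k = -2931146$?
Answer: $- \frac{1}{2788815} \approx -3.5858 \cdot 10^{-7}$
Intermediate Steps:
$K = 2931618$ ($K = \left(\left(-12\right) \left(-8\right) 2 + 280\right) - -2931146 = \left(96 \cdot 2 + 280\right) + 2931146 = \left(192 + 280\right) + 2931146 = 472 + 2931146 = 2931618$)
$\frac{1}{-5720433 + K} = \frac{1}{-5720433 + 2931618} = \frac{1}{-2788815} = - \frac{1}{2788815}$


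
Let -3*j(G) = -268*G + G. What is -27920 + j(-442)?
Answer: -67258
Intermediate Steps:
j(G) = 89*G (j(G) = -(-268*G + G)/3 = -(-89)*G = 89*G)
-27920 + j(-442) = -27920 + 89*(-442) = -27920 - 39338 = -67258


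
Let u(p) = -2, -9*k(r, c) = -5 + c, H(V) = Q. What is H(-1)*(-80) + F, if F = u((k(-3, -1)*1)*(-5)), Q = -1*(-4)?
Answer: -322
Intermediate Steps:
Q = 4
H(V) = 4
k(r, c) = 5/9 - c/9 (k(r, c) = -(-5 + c)/9 = 5/9 - c/9)
F = -2
H(-1)*(-80) + F = 4*(-80) - 2 = -320 - 2 = -322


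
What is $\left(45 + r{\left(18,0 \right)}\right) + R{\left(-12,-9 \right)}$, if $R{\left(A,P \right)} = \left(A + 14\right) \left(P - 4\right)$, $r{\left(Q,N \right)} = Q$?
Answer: $37$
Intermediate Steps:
$R{\left(A,P \right)} = \left(-4 + P\right) \left(14 + A\right)$ ($R{\left(A,P \right)} = \left(14 + A\right) \left(-4 + P\right) = \left(-4 + P\right) \left(14 + A\right)$)
$\left(45 + r{\left(18,0 \right)}\right) + R{\left(-12,-9 \right)} = \left(45 + 18\right) - 26 = 63 + \left(-56 + 48 - 126 + 108\right) = 63 - 26 = 37$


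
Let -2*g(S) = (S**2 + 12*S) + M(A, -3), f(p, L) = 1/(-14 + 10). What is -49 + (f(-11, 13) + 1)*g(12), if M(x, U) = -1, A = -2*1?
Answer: -1253/8 ≈ -156.63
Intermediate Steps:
f(p, L) = -1/4 (f(p, L) = 1/(-4) = -1/4)
A = -2
g(S) = 1/2 - 6*S - S**2/2 (g(S) = -((S**2 + 12*S) - 1)/2 = -(-1 + S**2 + 12*S)/2 = 1/2 - 6*S - S**2/2)
-49 + (f(-11, 13) + 1)*g(12) = -49 + (-1/4 + 1)*(1/2 - 6*12 - 1/2*12**2) = -49 + 3*(1/2 - 72 - 1/2*144)/4 = -49 + 3*(1/2 - 72 - 72)/4 = -49 + (3/4)*(-287/2) = -49 - 861/8 = -1253/8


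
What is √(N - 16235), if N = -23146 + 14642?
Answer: I*√24739 ≈ 157.29*I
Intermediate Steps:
N = -8504
√(N - 16235) = √(-8504 - 16235) = √(-24739) = I*√24739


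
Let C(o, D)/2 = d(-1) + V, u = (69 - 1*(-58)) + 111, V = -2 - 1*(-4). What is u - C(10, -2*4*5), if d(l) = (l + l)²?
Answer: 226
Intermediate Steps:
V = 2 (V = -2 + 4 = 2)
d(l) = 4*l² (d(l) = (2*l)² = 4*l²)
u = 238 (u = (69 + 58) + 111 = 127 + 111 = 238)
C(o, D) = 12 (C(o, D) = 2*(4*(-1)² + 2) = 2*(4*1 + 2) = 2*(4 + 2) = 2*6 = 12)
u - C(10, -2*4*5) = 238 - 1*12 = 238 - 12 = 226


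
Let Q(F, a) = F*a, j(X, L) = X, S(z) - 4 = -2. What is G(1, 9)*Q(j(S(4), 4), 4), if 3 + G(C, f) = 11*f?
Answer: 768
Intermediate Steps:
G(C, f) = -3 + 11*f
S(z) = 2 (S(z) = 4 - 2 = 2)
G(1, 9)*Q(j(S(4), 4), 4) = (-3 + 11*9)*(2*4) = (-3 + 99)*8 = 96*8 = 768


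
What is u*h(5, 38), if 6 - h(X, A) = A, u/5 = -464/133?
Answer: 74240/133 ≈ 558.20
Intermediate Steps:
u = -2320/133 (u = 5*(-464/133) = -2320/133 ≈ -17.444)
h(X, A) = 6 - A
u*h(5, 38) = -2320*(6 - 1*38)/133 = -2320*(6 - 38)/133 = -2320/133*(-32) = 74240/133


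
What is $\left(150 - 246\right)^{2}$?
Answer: $9216$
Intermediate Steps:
$\left(150 - 246\right)^{2} = \left(-96\right)^{2} = 9216$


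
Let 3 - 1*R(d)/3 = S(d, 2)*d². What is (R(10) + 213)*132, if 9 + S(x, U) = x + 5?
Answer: -208296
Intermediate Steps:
S(x, U) = -4 + x (S(x, U) = -9 + (x + 5) = -9 + (5 + x) = -4 + x)
R(d) = 9 - 3*d²*(-4 + d) (R(d) = 9 - 3*(-4 + d)*d² = 9 - 3*d²*(-4 + d))
(R(10) + 213)*132 = ((9 + 3*10²*(4 - 1*10)) + 213)*132 = ((9 + 3*100*(4 - 10)) + 213)*132 = ((9 + 3*100*(-6)) + 213)*132 = ((9 - 1800) + 213)*132 = (-1791 + 213)*132 = -1578*132 = -208296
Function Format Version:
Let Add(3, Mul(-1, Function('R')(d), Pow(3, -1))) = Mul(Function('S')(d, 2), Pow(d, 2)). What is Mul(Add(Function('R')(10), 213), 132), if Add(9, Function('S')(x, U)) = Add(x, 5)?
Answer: -208296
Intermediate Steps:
Function('S')(x, U) = Add(-4, x) (Function('S')(x, U) = Add(-9, Add(x, 5)) = Add(-9, Add(5, x)) = Add(-4, x))
Function('R')(d) = Add(9, Mul(-3, Pow(d, 2), Add(-4, d))) (Function('R')(d) = Add(9, Mul(-3, Mul(Add(-4, d), Pow(d, 2)))) = Add(9, Mul(-3, Mul(Pow(d, 2), Add(-4, d)))) = Add(9, Mul(-3, Pow(d, 2), Add(-4, d))))
Mul(Add(Function('R')(10), 213), 132) = Mul(Add(Add(9, Mul(3, Pow(10, 2), Add(4, Mul(-1, 10)))), 213), 132) = Mul(Add(Add(9, Mul(3, 100, Add(4, -10))), 213), 132) = Mul(Add(Add(9, Mul(3, 100, -6)), 213), 132) = Mul(Add(Add(9, -1800), 213), 132) = Mul(Add(-1791, 213), 132) = Mul(-1578, 132) = -208296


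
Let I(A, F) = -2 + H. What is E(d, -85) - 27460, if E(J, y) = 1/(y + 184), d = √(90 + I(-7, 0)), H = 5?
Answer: -2718539/99 ≈ -27460.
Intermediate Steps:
I(A, F) = 3 (I(A, F) = -2 + 5 = 3)
d = √93 (d = √(90 + 3) = √93 ≈ 9.6436)
E(J, y) = 1/(184 + y)
E(d, -85) - 27460 = 1/(184 - 85) - 27460 = 1/99 - 27460 = -2718539/99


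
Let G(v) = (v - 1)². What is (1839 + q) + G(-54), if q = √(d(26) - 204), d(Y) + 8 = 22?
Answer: 4864 + I*√190 ≈ 4864.0 + 13.784*I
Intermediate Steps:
d(Y) = 14 (d(Y) = -8 + 22 = 14)
q = I*√190 (q = √(14 - 204) = √(-190) = I*√190 ≈ 13.784*I)
G(v) = (-1 + v)²
(1839 + q) + G(-54) = (1839 + I*√190) + (-1 - 54)² = (1839 + I*√190) + (-55)² = (1839 + I*√190) + 3025 = 4864 + I*√190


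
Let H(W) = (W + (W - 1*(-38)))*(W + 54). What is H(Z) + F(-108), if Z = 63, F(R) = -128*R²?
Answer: -1473804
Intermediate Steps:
H(W) = (38 + 2*W)*(54 + W) (H(W) = (W + (W + 38))*(54 + W) = (W + (38 + W))*(54 + W) = (38 + 2*W)*(54 + W))
H(Z) + F(-108) = (2052 + 2*63² + 146*63) - 128*(-108)² = (2052 + 2*3969 + 9198) - 128*11664 = (2052 + 7938 + 9198) - 1492992 = 19188 - 1492992 = -1473804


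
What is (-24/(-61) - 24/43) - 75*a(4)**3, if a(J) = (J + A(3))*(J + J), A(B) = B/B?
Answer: -12590400432/2623 ≈ -4.8000e+6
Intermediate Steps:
A(B) = 1
a(J) = 2*J*(1 + J) (a(J) = (J + 1)*(J + J) = (1 + J)*(2*J) = 2*J*(1 + J))
(-24/(-61) - 24/43) - 75*a(4)**3 = (-24/(-61) - 24/43) - 75*512*(1 + 4)**3 = (-24*(-1/61) - 24*1/43) - 75*(2*4*5)**3 = (24/61 - 24/43) - 75*40**3 = -432/2623 - 75*64000 = -432/2623 - 4800000 = -12590400432/2623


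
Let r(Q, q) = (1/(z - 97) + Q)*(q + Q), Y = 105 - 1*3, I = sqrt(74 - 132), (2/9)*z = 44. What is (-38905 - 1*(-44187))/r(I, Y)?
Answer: -1535361196/3094968229 - 2748232523*I*sqrt(58)/3094968229 ≈ -0.49608 - 6.7626*I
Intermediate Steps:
z = 198 (z = (9/2)*44 = 198)
I = I*sqrt(58) (I = sqrt(-58) = I*sqrt(58) ≈ 7.6158*I)
Y = 102 (Y = 105 - 3 = 102)
r(Q, q) = (1/101 + Q)*(Q + q) (r(Q, q) = (1/(198 - 97) + Q)*(q + Q) = (1/101 + Q)*(Q + q))
(-38905 - 1*(-44187))/r(I, Y) = (-38905 - 1*(-44187))/((I*sqrt(58))**2 + (I*sqrt(58))/101 + (1/101)*102 + (I*sqrt(58))*102) = (-38905 + 44187)/(-58 + I*sqrt(58)/101 + 102/101 + 102*I*sqrt(58)) = 5282/(-5756/101 + 10303*I*sqrt(58)/101)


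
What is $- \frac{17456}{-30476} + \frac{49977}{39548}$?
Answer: $\frac{553362235}{301316212} \approx 1.8365$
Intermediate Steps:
$- \frac{17456}{-30476} + \frac{49977}{39548} = \left(-17456\right) \left(- \frac{1}{30476}\right) + 49977 \cdot \frac{1}{39548} = \frac{4364}{7619} + \frac{49977}{39548} = \frac{553362235}{301316212}$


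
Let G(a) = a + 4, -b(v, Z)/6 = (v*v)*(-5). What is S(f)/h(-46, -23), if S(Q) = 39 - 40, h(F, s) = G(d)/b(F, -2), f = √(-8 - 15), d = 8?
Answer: -5290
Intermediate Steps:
f = I*√23 (f = √(-23) = I*√23 ≈ 4.7958*I)
b(v, Z) = 30*v² (b(v, Z) = -6*v*v*(-5) = -6*v²*(-5) = -(-30)*v² = 30*v²)
G(a) = 4 + a
h(F, s) = 2/(5*F²) (h(F, s) = (4 + 8)/((30*F²)) = 12*(1/(30*F²)) = 2/(5*F²))
S(Q) = -1
S(f)/h(-46, -23) = -1/((⅖)/(-46)²) = -1/((⅖)*(1/2116)) = -1/1/5290 = -1*5290 = -5290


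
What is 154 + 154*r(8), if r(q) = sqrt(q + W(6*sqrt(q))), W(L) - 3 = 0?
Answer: 154 + 154*sqrt(11) ≈ 664.76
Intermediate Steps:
W(L) = 3 (W(L) = 3 + 0 = 3)
r(q) = sqrt(3 + q) (r(q) = sqrt(q + 3) = sqrt(3 + q))
154 + 154*r(8) = 154 + 154*sqrt(3 + 8) = 154 + 154*sqrt(11)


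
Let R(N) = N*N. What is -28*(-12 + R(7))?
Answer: -1036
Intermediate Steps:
R(N) = N**2
-28*(-12 + R(7)) = -28*(-12 + 7**2) = -28*(-12 + 49) = -28*37 = -1036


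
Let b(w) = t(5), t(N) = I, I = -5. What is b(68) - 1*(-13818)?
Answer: 13813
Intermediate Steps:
t(N) = -5
b(w) = -5
b(68) - 1*(-13818) = -5 - 1*(-13818) = -5 + 13818 = 13813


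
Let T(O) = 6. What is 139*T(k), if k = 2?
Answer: 834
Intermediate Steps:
139*T(k) = 139*6 = 834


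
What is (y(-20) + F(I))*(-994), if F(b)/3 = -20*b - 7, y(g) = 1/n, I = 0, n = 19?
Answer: 395612/19 ≈ 20822.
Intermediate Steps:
y(g) = 1/19
F(b) = -21 - 60*b (F(b) = 3*(-20*b - 7) = 3*(-7 - 20*b) = -21 - 60*b)
(y(-20) + F(I))*(-994) = (1/19 + (-21 - 60*0))*(-994) = (1/19 + (-21 + 0))*(-994) = (1/19 - 21)*(-994) = -398/19*(-994) = 395612/19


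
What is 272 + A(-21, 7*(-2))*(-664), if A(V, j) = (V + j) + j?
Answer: 32808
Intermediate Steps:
A(V, j) = V + 2*j
272 + A(-21, 7*(-2))*(-664) = 272 + (-21 + 2*(7*(-2)))*(-664) = 272 + (-21 + 2*(-14))*(-664) = 272 + (-21 - 28)*(-664) = 272 - 49*(-664) = 272 + 32536 = 32808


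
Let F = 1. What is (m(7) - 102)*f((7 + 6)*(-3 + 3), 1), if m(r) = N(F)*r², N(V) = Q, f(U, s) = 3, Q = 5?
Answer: 429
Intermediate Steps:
N(V) = 5
m(r) = 5*r²
(m(7) - 102)*f((7 + 6)*(-3 + 3), 1) = (5*7² - 102)*3 = (5*49 - 102)*3 = (245 - 102)*3 = 143*3 = 429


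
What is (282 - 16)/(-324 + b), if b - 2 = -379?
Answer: -266/701 ≈ -0.37946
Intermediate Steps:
b = -377 (b = 2 - 379 = -377)
(282 - 16)/(-324 + b) = (282 - 16)/(-324 - 377) = 266/(-701) = 266*(-1/701) = -266/701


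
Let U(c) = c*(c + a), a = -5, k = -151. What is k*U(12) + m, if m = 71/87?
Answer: -1103437/87 ≈ -12683.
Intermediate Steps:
U(c) = c*(-5 + c) (U(c) = c*(c - 5) = c*(-5 + c))
m = 71/87 (m = 71*(1/87) = 71/87 ≈ 0.81609)
k*U(12) + m = -1812*(-5 + 12) + 71/87 = -1812*7 + 71/87 = -151*84 + 71/87 = -12684 + 71/87 = -1103437/87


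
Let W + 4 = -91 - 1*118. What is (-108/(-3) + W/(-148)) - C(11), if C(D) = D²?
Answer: -12367/148 ≈ -83.561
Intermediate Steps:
W = -213 (W = -4 + (-91 - 1*118) = -4 + (-91 - 118) = -4 - 209 = -213)
(-108/(-3) + W/(-148)) - C(11) = (-108/(-3) - 213/(-148)) - 1*11² = (-108*(-⅓) - 213*(-1/148)) - 1*121 = (36 + 213/148) - 121 = 5541/148 - 121 = -12367/148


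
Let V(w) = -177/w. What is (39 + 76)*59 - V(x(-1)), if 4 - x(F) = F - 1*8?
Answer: 88382/13 ≈ 6798.6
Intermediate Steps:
x(F) = 12 - F (x(F) = 4 - (F - 1*8) = 4 - (F - 8) = 4 - (-8 + F) = 4 + (8 - F) = 12 - F)
(39 + 76)*59 - V(x(-1)) = (39 + 76)*59 - (-177)/(12 - 1*(-1)) = 115*59 - (-177)/(12 + 1) = 6785 - (-177)/13 = 6785 - 1*(-177/13) = 6785 + 177/13 = 88382/13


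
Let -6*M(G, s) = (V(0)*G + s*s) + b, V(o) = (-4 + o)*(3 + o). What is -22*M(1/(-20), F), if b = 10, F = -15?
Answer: 12958/15 ≈ 863.87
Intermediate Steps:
M(G, s) = -5/3 + 2*G - s**2/6 (M(G, s) = -(((-12 + 0**2 - 1*0)*G + s*s) + 10)/6 = -(((-12 + 0 + 0)*G + s**2) + 10)/6 = -((-12*G + s**2) + 10)/6 = -((s**2 - 12*G) + 10)/6 = -(10 + s**2 - 12*G)/6 = -5/3 + 2*G - s**2/6)
-22*M(1/(-20), F) = -22*(-5/3 + 2/(-20) - 1/6*(-15)**2) = -22*(-5/3 + 2*(-1/20) - 1/6*225) = -22*(-5/3 - 1/10 - 75/2) = -22*(-589/15) = 12958/15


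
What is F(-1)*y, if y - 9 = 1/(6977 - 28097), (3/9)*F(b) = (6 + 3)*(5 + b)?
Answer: 1710711/1760 ≈ 972.00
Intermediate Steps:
F(b) = 135 + 27*b (F(b) = 3*((6 + 3)*(5 + b)) = 3*(9*(5 + b)) = 3*(45 + 9*b) = 135 + 27*b)
y = 190079/21120 (y = 9 + 1/(6977 - 28097) = 9 + 1/(-21120) = 9 - 1/21120 = 190079/21120 ≈ 9.0000)
F(-1)*y = (135 + 27*(-1))*(190079/21120) = (135 - 27)*(190079/21120) = 108*(190079/21120) = 1710711/1760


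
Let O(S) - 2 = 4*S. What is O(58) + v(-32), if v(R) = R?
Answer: 202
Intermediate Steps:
O(S) = 2 + 4*S
O(58) + v(-32) = (2 + 4*58) - 32 = (2 + 232) - 32 = 234 - 32 = 202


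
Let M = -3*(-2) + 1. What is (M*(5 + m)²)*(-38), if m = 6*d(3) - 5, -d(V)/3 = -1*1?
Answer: -86184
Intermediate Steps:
d(V) = 3 (d(V) = -(-3) = -3*(-1) = 3)
m = 13 (m = 6*3 - 5 = 18 - 5 = 13)
M = 7 (M = 6 + 1 = 7)
(M*(5 + m)²)*(-38) = (7*(5 + 13)²)*(-38) = (7*18²)*(-38) = (7*324)*(-38) = 2268*(-38) = -86184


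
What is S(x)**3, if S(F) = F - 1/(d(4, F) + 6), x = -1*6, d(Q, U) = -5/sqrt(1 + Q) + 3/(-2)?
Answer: -56715264/226981 - 1769792*sqrt(5)/226981 ≈ -267.30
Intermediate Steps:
d(Q, U) = -3/2 - 5/sqrt(1 + Q) (d(Q, U) = -5/sqrt(1 + Q) + 3*(-1/2) = -5/sqrt(1 + Q) - 3/2 = -3/2 - 5/sqrt(1 + Q))
x = -6
S(F) = F - 1/(9/2 - sqrt(5)) (S(F) = F - 1/((-3/2 - 5/sqrt(1 + 4)) + 6) = F - 1/((-3/2 - sqrt(5)) + 6) = F - 1/(9/2 - sqrt(5)))
S(x)**3 = (-18/61 - 6 - 4*sqrt(5)/61)**3 = (-384/61 - 4*sqrt(5)/61)**3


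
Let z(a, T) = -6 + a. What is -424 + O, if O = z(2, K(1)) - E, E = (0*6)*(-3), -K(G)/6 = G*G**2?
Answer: -428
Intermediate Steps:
K(G) = -6*G**3 (K(G) = -6*G*G**2 = -6*G**3)
E = 0 (E = 0*(-3) = 0)
O = -4 (O = (-6 + 2) - 1*0 = -4 + 0 = -4)
-424 + O = -424 - 4 = -428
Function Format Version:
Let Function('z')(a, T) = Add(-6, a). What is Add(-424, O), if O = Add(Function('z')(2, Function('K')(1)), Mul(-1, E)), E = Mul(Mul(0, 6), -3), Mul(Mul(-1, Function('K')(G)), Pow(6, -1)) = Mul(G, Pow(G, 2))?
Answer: -428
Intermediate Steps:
Function('K')(G) = Mul(-6, Pow(G, 3)) (Function('K')(G) = Mul(-6, Mul(G, Pow(G, 2))) = Mul(-6, Pow(G, 3)))
E = 0 (E = Mul(0, -3) = 0)
O = -4 (O = Add(Add(-6, 2), Mul(-1, 0)) = Add(-4, 0) = -4)
Add(-424, O) = Add(-424, -4) = -428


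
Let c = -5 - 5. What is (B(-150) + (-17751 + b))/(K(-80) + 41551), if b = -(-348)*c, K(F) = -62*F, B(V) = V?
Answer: -21381/46511 ≈ -0.45970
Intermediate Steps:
c = -10
b = -3480 (b = -(-348)*(-10) = -58*60 = -3480)
(B(-150) + (-17751 + b))/(K(-80) + 41551) = (-150 + (-17751 - 3480))/(-62*(-80) + 41551) = (-150 - 21231)/(4960 + 41551) = -21381/46511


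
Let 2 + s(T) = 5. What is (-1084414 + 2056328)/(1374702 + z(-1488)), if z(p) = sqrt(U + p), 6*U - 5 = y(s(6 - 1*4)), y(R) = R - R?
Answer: 8016552717768/11338833541747 - 971914*I*sqrt(53538)/11338833541747 ≈ 0.707 - 1.9833e-5*I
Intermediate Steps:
s(T) = 3 (s(T) = -2 + 5 = 3)
y(R) = 0
U = 5/6 (U = 5/6 + (1/6)*0 = 5/6 + 0 = 5/6 ≈ 0.83333)
z(p) = sqrt(5/6 + p)
(-1084414 + 2056328)/(1374702 + z(-1488)) = (-1084414 + 2056328)/(1374702 + sqrt(30 + 36*(-1488))/6) = 971914/(1374702 + sqrt(30 - 53568)/6) = 971914/(1374702 + sqrt(-53538)/6) = 971914/(1374702 + (I*sqrt(53538))/6) = 971914/(1374702 + I*sqrt(53538)/6)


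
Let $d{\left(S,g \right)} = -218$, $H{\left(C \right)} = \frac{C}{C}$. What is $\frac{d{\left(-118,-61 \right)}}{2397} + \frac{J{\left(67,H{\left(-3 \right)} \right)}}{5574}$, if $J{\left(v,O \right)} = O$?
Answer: $- \frac{404245}{4453626} \approx -0.090768$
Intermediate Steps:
$H{\left(C \right)} = 1$
$\frac{d{\left(-118,-61 \right)}}{2397} + \frac{J{\left(67,H{\left(-3 \right)} \right)}}{5574} = - \frac{218}{2397} + 1 \cdot \frac{1}{5574} = \left(-218\right) \frac{1}{2397} + 1 \cdot \frac{1}{5574} = - \frac{218}{2397} + \frac{1}{5574} = - \frac{404245}{4453626}$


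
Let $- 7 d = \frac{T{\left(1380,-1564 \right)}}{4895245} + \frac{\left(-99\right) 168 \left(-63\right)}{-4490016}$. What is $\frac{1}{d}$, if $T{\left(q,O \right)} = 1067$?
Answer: $\frac{6410754109060}{213521882827} \approx 30.024$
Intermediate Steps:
$d = \frac{213521882827}{6410754109060}$ ($d = - \frac{\frac{1067}{4895245} + \frac{\left(-99\right) 168 \left(-63\right)}{-4490016}}{7} = - \frac{1067 \cdot \frac{1}{4895245} + \left(-16632\right) \left(-63\right) \left(- \frac{1}{4490016}\right)}{7} = - \frac{\frac{1067}{4895245} + 1047816 \left(- \frac{1}{4490016}\right)}{7} = - \frac{\frac{1067}{4895245} - \frac{43659}{187084}}{7} = \left(- \frac{1}{7}\right) \left(- \frac{213521882827}{915822015580}\right) = \frac{213521882827}{6410754109060} \approx 0.033307$)
$\frac{1}{d} = \frac{1}{\frac{213521882827}{6410754109060}} = \frac{6410754109060}{213521882827}$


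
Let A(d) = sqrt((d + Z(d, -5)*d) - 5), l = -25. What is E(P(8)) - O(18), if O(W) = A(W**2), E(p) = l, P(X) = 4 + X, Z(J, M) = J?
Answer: -25 - sqrt(105295) ≈ -349.49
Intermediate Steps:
E(p) = -25
A(d) = sqrt(-5 + d + d**2) (A(d) = sqrt((d + d*d) - 5) = sqrt((d + d**2) - 5) = sqrt(-5 + d + d**2))
O(W) = sqrt(-5 + W**2 + W**4) (O(W) = sqrt(-5 + W**2 + (W**2)**2) = sqrt(-5 + W**2 + W**4))
E(P(8)) - O(18) = -25 - sqrt(-5 + 18**2 + 18**4) = -25 - sqrt(-5 + 324 + 104976) = -25 - sqrt(105295)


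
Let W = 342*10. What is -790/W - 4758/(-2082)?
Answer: 243793/118674 ≈ 2.0543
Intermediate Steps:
W = 3420
-790/W - 4758/(-2082) = -790/3420 - 4758/(-2082) = -790*1/3420 - 4758*(-1/2082) = -79/342 + 793/347 = 243793/118674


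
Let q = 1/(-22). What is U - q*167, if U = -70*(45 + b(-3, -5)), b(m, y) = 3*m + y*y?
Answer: -93773/22 ≈ -4262.4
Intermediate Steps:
b(m, y) = y² + 3*m (b(m, y) = 3*m + y² = y² + 3*m)
q = -1/22 ≈ -0.045455
U = -4270 (U = -70*(45 + ((-5)² + 3*(-3))) = -70*(45 + (25 - 9)) = -70*(45 + 16) = -70*61 = -4270)
U - q*167 = -4270 - (-1)*167/22 = -4270 - 1*(-167/22) = -4270 + 167/22 = -93773/22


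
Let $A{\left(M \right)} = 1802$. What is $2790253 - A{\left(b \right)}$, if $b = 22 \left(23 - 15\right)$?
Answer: $2788451$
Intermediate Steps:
$b = 176$ ($b = 22 \cdot 8 = 176$)
$2790253 - A{\left(b \right)} = 2790253 - 1802 = 2788451$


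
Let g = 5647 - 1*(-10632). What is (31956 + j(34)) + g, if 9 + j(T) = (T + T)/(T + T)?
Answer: 48227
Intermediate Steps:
j(T) = -8 (j(T) = -9 + (T + T)/(T + T) = -9 + (2*T)/((2*T)) = -9 + (2*T)*(1/(2*T)) = -9 + 1 = -8)
g = 16279 (g = 5647 + 10632 = 16279)
(31956 + j(34)) + g = (31956 - 8) + 16279 = 31948 + 16279 = 48227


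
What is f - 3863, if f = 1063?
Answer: -2800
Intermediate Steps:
f - 3863 = 1063 - 3863 = -2800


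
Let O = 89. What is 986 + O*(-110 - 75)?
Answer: -15479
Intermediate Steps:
986 + O*(-110 - 75) = 986 + 89*(-110 - 75) = 986 + 89*(-185) = 986 - 16465 = -15479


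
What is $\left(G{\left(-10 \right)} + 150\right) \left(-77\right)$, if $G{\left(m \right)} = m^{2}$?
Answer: $-19250$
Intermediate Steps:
$\left(G{\left(-10 \right)} + 150\right) \left(-77\right) = \left(\left(-10\right)^{2} + 150\right) \left(-77\right) = \left(100 + 150\right) \left(-77\right) = 250 \left(-77\right) = -19250$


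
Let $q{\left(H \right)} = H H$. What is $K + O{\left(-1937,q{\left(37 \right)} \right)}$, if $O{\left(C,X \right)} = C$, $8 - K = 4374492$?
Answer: $-4376421$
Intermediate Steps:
$K = -4374484$ ($K = 8 - 4374492 = -4374484$)
$q{\left(H \right)} = H^{2}$
$K + O{\left(-1937,q{\left(37 \right)} \right)} = -4374484 - 1937 = -4376421$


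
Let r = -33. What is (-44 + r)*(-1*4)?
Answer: 308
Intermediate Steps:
(-44 + r)*(-1*4) = (-44 - 33)*(-1*4) = -77*(-4) = 308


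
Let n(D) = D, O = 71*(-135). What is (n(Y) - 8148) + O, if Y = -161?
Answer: -17894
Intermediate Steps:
O = -9585
(n(Y) - 8148) + O = (-161 - 8148) - 9585 = -8309 - 9585 = -17894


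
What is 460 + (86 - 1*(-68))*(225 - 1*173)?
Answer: 8468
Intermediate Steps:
460 + (86 - 1*(-68))*(225 - 1*173) = 460 + (86 + 68)*(225 - 173) = 460 + 154*52 = 460 + 8008 = 8468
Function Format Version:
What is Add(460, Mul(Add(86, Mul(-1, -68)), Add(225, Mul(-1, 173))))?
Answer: 8468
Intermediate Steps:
Add(460, Mul(Add(86, Mul(-1, -68)), Add(225, Mul(-1, 173)))) = Add(460, Mul(Add(86, 68), Add(225, -173))) = Add(460, Mul(154, 52)) = Add(460, 8008) = 8468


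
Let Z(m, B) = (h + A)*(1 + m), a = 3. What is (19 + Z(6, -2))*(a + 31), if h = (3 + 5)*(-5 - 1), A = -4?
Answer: -11730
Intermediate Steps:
h = -48 (h = 8*(-6) = -48)
Z(m, B) = -52 - 52*m (Z(m, B) = (-48 - 4)*(1 + m) = -52*(1 + m) = -52 - 52*m)
(19 + Z(6, -2))*(a + 31) = (19 + (-52 - 52*6))*(3 + 31) = (19 + (-52 - 312))*34 = (19 - 364)*34 = -345*34 = -11730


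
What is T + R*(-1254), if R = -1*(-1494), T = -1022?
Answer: -1874498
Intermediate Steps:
R = 1494
T + R*(-1254) = -1022 + 1494*(-1254) = -1022 - 1873476 = -1874498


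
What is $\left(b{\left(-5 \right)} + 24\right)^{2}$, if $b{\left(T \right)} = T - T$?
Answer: $576$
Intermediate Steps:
$b{\left(T \right)} = 0$
$\left(b{\left(-5 \right)} + 24\right)^{2} = \left(0 + 24\right)^{2} = 24^{2} = 576$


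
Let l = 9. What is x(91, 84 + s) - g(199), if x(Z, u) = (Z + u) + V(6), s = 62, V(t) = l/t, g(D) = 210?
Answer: 57/2 ≈ 28.500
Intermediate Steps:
V(t) = 9/t
x(Z, u) = 3/2 + Z + u (x(Z, u) = (Z + u) + 9/6 = (Z + u) + 9*(⅙) = (Z + u) + 3/2 = 3/2 + Z + u)
x(91, 84 + s) - g(199) = (3/2 + 91 + (84 + 62)) - 1*210 = (3/2 + 91 + 146) - 210 = 477/2 - 210 = 57/2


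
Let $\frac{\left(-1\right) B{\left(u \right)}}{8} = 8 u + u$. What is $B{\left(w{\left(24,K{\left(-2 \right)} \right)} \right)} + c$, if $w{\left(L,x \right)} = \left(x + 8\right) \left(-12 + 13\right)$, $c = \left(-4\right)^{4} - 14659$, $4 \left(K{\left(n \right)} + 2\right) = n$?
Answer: $-14799$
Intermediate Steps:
$K{\left(n \right)} = -2 + \frac{n}{4}$
$c = -14403$ ($c = 256 - 14659 = -14403$)
$w{\left(L,x \right)} = 8 + x$ ($w{\left(L,x \right)} = \left(8 + x\right) 1 = 8 + x$)
$B{\left(u \right)} = - 72 u$ ($B{\left(u \right)} = - 8 \left(8 u + u\right) = - 8 \cdot 9 u = - 72 u$)
$B{\left(w{\left(24,K{\left(-2 \right)} \right)} \right)} + c = - 72 \left(8 + \left(-2 + \frac{1}{4} \left(-2\right)\right)\right) - 14403 = - 72 \left(8 - \frac{5}{2}\right) - 14403 = \left(-72\right) \frac{11}{2} - 14403 = -396 - 14403 = -14799$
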